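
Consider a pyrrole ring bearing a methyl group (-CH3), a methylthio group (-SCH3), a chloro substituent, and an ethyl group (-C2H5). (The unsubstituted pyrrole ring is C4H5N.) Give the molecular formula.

Atom tally by fragment:
  pyrrole ring core → C:4 H:5 N:1
  (− 4 ring H displaced by substituents)
  + CH3 → C:1 H:3
  + SCH3 → C:1 H:3 S:1
  + Cl → Cl:1
  + C2H5 → C:2 H:5
Element totals:
  C: 8
  H: 12
  Cl: 1
  N: 1
  S: 1

C8H12ClNS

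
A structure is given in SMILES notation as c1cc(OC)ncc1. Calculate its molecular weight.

Atom tally by fragment:
  pyridine ring core → C:5 H:5 N:1
  (− 1 ring H displaced by substituents)
  + OCH3 → C:1 H:3 O:1
Element totals:
  C: 6
  H: 7
  N: 1
  O: 1
Molecular formula: C6H7NO.
  M = 6(12.011) + 7(1.008) + 14.007 + 15.999
    = 72.066 + 7.056 + 14.007 + 15.999 = 109.128

109.13 g/mol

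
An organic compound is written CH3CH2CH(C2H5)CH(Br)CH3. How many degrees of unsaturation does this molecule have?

Atom tally by fragment:
  CH3 → C:1 H:3
  CH2 → C:1 H:2
  CH(C2H5) → C:3 H:6
  CH(Br) → C:1 H:1 Br:1
  CH3 → C:1 H:3
Element totals:
  C: 7
  H: 15
  Br: 1
Molecular formula: C7H15Br.
DoU = (2C + 2 + N − H − X) / 2 = (2·7 + 2 + 0 − 15 − 1) / 2 = 0.

0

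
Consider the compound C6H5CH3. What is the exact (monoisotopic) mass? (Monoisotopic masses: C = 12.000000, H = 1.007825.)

92.0626

Element totals:
  C: 7
  H: 8
Molecular formula: C7H8.
  M = 7(12.0) + 8(1.007825)
    = 84.000000 + 8.062600 = 92.062600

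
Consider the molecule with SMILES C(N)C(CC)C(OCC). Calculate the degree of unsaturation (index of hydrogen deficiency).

0

Atom tally by fragment:
  H2NCH2 → C:1 H:4 N:1
  CH(C2H5) → C:3 H:6
  CH2OC2H5 → C:3 H:7 O:1
Element totals:
  C: 7
  H: 17
  N: 1
  O: 1
Molecular formula: C7H17NO.
DoU = (2C + 2 + N − H − X) / 2 = (2·7 + 2 + 1 − 17 − 0) / 2 = 0.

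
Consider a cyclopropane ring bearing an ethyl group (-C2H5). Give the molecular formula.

Atom tally by fragment:
  cyclopropane ring core → C:3 H:6
  (− 1 ring H displaced by substituents)
  + C2H5 → C:2 H:5
Element totals:
  C: 5
  H: 10

C5H10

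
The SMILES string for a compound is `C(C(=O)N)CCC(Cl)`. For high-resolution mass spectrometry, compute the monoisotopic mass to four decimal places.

Atom tally by fragment:
  H2NOCCH2 → C:2 H:4 O:1 N:1
  CH2 → C:1 H:2
  CH2 → C:1 H:2
  CH2Cl → C:1 H:2 Cl:1
Element totals:
  C: 5
  H: 10
  Cl: 1
  N: 1
  O: 1
Molecular formula: C5H10ClNO.
  M = 5(12.0) + 10(1.007825) + 34.968853 + 14.003074 + 15.994915
    = 60.000000 + 10.078250 + 34.968853 + 14.003074 + 15.994915 = 135.045092

135.0451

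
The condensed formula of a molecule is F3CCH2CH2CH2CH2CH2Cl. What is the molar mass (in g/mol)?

174.59 g/mol

Element totals:
  C: 6
  H: 10
  Cl: 1
  F: 3
Molecular formula: C6H10ClF3.
  M = 6(12.011) + 10(1.008) + 35.45 + 3(18.998)
    = 72.066 + 10.080 + 35.450 + 56.994 = 174.590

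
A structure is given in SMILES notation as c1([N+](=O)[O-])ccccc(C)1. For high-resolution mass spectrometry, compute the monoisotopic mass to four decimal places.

Atom tally by fragment:
  benzene ring core → C:6 H:6
  (− 2 ring H displaced by substituents)
  + NO2 → N:1 O:2
  + CH3 → C:1 H:3
Element totals:
  C: 7
  H: 7
  N: 1
  O: 2
Molecular formula: C7H7NO2.
  M = 7(12.0) + 7(1.007825) + 14.003074 + 2(15.994915)
    = 84.000000 + 7.054775 + 14.003074 + 31.989830 = 137.047679

137.0477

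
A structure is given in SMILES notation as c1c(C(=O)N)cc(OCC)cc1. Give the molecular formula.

Atom tally by fragment:
  benzene ring core → C:6 H:6
  (− 2 ring H displaced by substituents)
  + CONH2 → C:1 H:2 O:1 N:1
  + OC2H5 → C:2 H:5 O:1
Element totals:
  C: 9
  H: 11
  N: 1
  O: 2

C9H11NO2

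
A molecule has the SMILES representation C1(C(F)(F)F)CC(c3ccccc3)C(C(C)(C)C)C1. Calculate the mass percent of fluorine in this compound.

21.08%

Atom tally by fragment:
  cyclopentane ring core → C:5 H:10
  (− 3 ring H displaced by substituents)
  + CF3 → C:1 F:3
  + C6H5 → C:6 H:5
  + C(CH3)3 → C:4 H:9
Element totals:
  C: 16
  H: 21
  F: 3
Molecular formula: C16H21F3.
Molar mass = 270.338 g/mol.
Mass from F: 3 × 18.998 = 56.994 g/mol.
%F = 56.994 / 270.338 × 100 = 21.08%.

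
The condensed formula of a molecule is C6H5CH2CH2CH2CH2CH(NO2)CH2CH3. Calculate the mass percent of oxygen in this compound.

14.46%

Atom tally by fragment:
  C6H5CH2 → C:7 H:7
  CH2 → C:1 H:2
  CH2 → C:1 H:2
  CH2 → C:1 H:2
  CH(NO2) → C:1 H:1 N:1 O:2
  CH2 → C:1 H:2
  CH3 → C:1 H:3
Element totals:
  C: 13
  H: 19
  N: 1
  O: 2
Molecular formula: C13H19NO2.
Molar mass = 221.300 g/mol.
Mass from O: 2 × 15.999 = 31.998 g/mol.
%O = 31.998 / 221.300 × 100 = 14.46%.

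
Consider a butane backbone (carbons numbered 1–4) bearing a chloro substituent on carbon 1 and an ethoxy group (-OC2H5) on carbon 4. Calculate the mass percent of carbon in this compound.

Atom tally by fragment:
  ClCH2 → C:1 H:2 Cl:1
  CH2 → C:1 H:2
  CH2 → C:1 H:2
  CH2OC2H5 → C:3 H:7 O:1
Element totals:
  C: 6
  H: 13
  Cl: 1
  O: 1
Molecular formula: C6H13ClO.
Molar mass = 136.619 g/mol.
Mass from C: 6 × 12.011 = 72.066 g/mol.
%C = 72.066 / 136.619 × 100 = 52.75%.

52.75%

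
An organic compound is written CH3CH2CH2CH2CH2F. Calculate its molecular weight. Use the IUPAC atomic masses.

90.14 g/mol

Atom tally by fragment:
  CH3 → C:1 H:3
  CH2 → C:1 H:2
  CH2 → C:1 H:2
  CH2 → C:1 H:2
  CH2F → C:1 H:2 F:1
Element totals:
  C: 5
  H: 11
  F: 1
Molecular formula: C5H11F.
  M = 5(12.011) + 11(1.008) + 18.998
    = 60.055 + 11.088 + 18.998 = 90.141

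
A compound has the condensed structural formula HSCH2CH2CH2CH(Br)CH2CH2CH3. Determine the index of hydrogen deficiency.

Atom tally by fragment:
  HSCH2 → C:1 H:3 S:1
  CH2 → C:1 H:2
  CH2 → C:1 H:2
  CH(Br) → C:1 H:1 Br:1
  CH2 → C:1 H:2
  CH2 → C:1 H:2
  CH3 → C:1 H:3
Element totals:
  C: 7
  H: 15
  Br: 1
  S: 1
Molecular formula: C7H15BrS.
DoU = (2C + 2 + N − H − X) / 2 = (2·7 + 2 + 0 − 15 − 1) / 2 = 0.

0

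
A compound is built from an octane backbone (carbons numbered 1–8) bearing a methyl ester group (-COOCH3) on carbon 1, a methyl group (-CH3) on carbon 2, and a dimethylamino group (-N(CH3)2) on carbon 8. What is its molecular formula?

Atom tally by fragment:
  CH3OOCCH2 → C:3 H:5 O:2
  CH(CH3) → C:2 H:4
  CH2 → C:1 H:2
  CH2 → C:1 H:2
  CH2 → C:1 H:2
  CH2 → C:1 H:2
  CH2 → C:1 H:2
  CH2N(CH3)2 → C:3 H:8 N:1
Element totals:
  C: 13
  H: 27
  N: 1
  O: 2

C13H27NO2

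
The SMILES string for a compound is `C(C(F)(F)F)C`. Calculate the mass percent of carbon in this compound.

Atom tally by fragment:
  F3CCH2 → C:2 H:2 F:3
  CH3 → C:1 H:3
Element totals:
  C: 3
  H: 5
  F: 3
Molecular formula: C3H5F3.
Molar mass = 98.067 g/mol.
Mass from C: 3 × 12.011 = 36.033 g/mol.
%C = 36.033 / 98.067 × 100 = 36.74%.

36.74%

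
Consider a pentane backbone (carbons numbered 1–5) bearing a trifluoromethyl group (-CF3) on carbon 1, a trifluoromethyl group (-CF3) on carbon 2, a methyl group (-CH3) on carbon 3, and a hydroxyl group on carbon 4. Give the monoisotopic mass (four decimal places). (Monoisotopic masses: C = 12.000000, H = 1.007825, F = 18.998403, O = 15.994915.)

238.0792

Atom tally by fragment:
  F3CCH2 → C:2 H:2 F:3
  CH(CF3) → C:2 H:1 F:3
  CH(CH3) → C:2 H:4
  CH(OH) → C:1 H:2 O:1
  CH3 → C:1 H:3
Element totals:
  C: 8
  H: 12
  F: 6
  O: 1
Molecular formula: C8H12F6O.
  M = 8(12.0) + 12(1.007825) + 6(18.998403) + 15.994915
    = 96.000000 + 12.093900 + 113.990418 + 15.994915 = 238.079233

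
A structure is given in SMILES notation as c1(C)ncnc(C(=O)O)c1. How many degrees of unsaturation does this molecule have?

Atom tally by fragment:
  pyrimidine ring core → C:4 H:4 N:2
  (− 2 ring H displaced by substituents)
  + CH3 → C:1 H:3
  + COOH → C:1 H:1 O:2
Element totals:
  C: 6
  H: 6
  N: 2
  O: 2
Molecular formula: C6H6N2O2.
DoU = (2C + 2 + N − H − X) / 2 = (2·6 + 2 + 2 − 6 − 0) / 2 = 5.

5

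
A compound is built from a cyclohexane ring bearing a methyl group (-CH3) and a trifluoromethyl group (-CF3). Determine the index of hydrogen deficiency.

1

Atom tally by fragment:
  cyclohexane ring core → C:6 H:12
  (− 2 ring H displaced by substituents)
  + CH3 → C:1 H:3
  + CF3 → C:1 F:3
Element totals:
  C: 8
  H: 13
  F: 3
Molecular formula: C8H13F3.
DoU = (2C + 2 + N − H − X) / 2 = (2·8 + 2 + 0 − 13 − 3) / 2 = 1.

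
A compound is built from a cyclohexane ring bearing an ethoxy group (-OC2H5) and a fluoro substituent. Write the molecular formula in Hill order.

C8H15FO

Atom tally by fragment:
  cyclohexane ring core → C:6 H:12
  (− 2 ring H displaced by substituents)
  + OC2H5 → C:2 H:5 O:1
  + F → F:1
Element totals:
  C: 8
  H: 15
  F: 1
  O: 1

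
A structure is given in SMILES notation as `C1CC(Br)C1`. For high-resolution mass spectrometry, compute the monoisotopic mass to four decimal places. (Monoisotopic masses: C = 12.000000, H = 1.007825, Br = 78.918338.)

Atom tally by fragment:
  cyclobutane ring core → C:4 H:8
  (− 1 ring H displaced by substituents)
  + Br → Br:1
Element totals:
  C: 4
  H: 7
  Br: 1
Molecular formula: C4H7Br.
  M = 4(12.0) + 7(1.007825) + 78.918338
    = 48.000000 + 7.054775 + 78.918338 = 133.973113

133.9731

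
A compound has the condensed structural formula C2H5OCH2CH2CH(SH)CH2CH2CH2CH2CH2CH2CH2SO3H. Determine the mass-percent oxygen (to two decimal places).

Atom tally by fragment:
  C2H5OCH2 → C:3 H:7 O:1
  CH2 → C:1 H:2
  CH(SH) → C:1 H:2 S:1
  CH2 → C:1 H:2
  CH2 → C:1 H:2
  CH2 → C:1 H:2
  CH2 → C:1 H:2
  CH2 → C:1 H:2
  CH2 → C:1 H:2
  CH2SO3H → C:1 H:3 S:1 O:3
Element totals:
  C: 12
  H: 26
  O: 4
  S: 2
Molecular formula: C12H26O4S2.
Molar mass = 298.456 g/mol.
Mass from O: 4 × 15.999 = 63.996 g/mol.
%O = 63.996 / 298.456 × 100 = 21.44%.

21.44%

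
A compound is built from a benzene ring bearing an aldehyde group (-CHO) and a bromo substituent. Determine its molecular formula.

C7H5BrO

Atom tally by fragment:
  benzene ring core → C:6 H:6
  (− 2 ring H displaced by substituents)
  + CHO → C:1 H:1 O:1
  + Br → Br:1
Element totals:
  C: 7
  H: 5
  Br: 1
  O: 1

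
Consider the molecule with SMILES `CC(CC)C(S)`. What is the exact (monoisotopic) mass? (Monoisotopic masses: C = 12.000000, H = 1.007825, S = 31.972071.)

104.0660

Atom tally by fragment:
  CH3 → C:1 H:3
  CH(C2H5) → C:3 H:6
  CH2SH → C:1 H:3 S:1
Element totals:
  C: 5
  H: 12
  S: 1
Molecular formula: C5H12S.
  M = 5(12.0) + 12(1.007825) + 31.972071
    = 60.000000 + 12.093900 + 31.972071 = 104.065971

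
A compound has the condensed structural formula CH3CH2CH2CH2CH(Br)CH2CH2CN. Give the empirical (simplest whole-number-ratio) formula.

Element totals:
  C: 8
  H: 14
  Br: 1
  N: 1
Molecular formula: C8H14BrN.
gcd of subscripts (1, 8, 14, 1) = 1, so the empirical formula equals the molecular formula.

C8H14BrN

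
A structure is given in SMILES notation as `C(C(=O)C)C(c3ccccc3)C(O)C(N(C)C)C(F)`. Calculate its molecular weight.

Atom tally by fragment:
  CH3COCH2 → C:3 H:5 O:1
  CH(C6H5) → C:7 H:6
  CH(OH) → C:1 H:2 O:1
  CH(N(CH3)2) → C:3 H:7 N:1
  CH2F → C:1 H:2 F:1
Element totals:
  C: 15
  H: 22
  F: 1
  N: 1
  O: 2
Molecular formula: C15H22FNO2.
  M = 15(12.011) + 22(1.008) + 18.998 + 14.007 + 2(15.999)
    = 180.165 + 22.176 + 18.998 + 14.007 + 31.998 = 267.344

267.34 g/mol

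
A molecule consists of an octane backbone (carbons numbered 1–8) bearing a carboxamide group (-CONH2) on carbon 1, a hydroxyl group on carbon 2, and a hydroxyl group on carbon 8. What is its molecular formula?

Atom tally by fragment:
  H2NOCCH2 → C:2 H:4 O:1 N:1
  CH(OH) → C:1 H:2 O:1
  CH2 → C:1 H:2
  CH2 → C:1 H:2
  CH2 → C:1 H:2
  CH2 → C:1 H:2
  CH2 → C:1 H:2
  CH2OH → C:1 H:3 O:1
Element totals:
  C: 9
  H: 19
  N: 1
  O: 3

C9H19NO3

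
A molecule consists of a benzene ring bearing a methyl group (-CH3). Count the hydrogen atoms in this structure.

Atom tally by fragment:
  benzene ring core → C:6 H:6
  (− 1 ring H displaced by substituents)
  + CH3 → C:1 H:3
Element totals:
  C: 7
  H: 8

8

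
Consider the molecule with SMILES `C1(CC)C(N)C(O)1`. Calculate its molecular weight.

101.15 g/mol

Atom tally by fragment:
  cyclopropane ring core → C:3 H:6
  (− 3 ring H displaced by substituents)
  + C2H5 → C:2 H:5
  + NH2 → N:1 H:2
  + OH → O:1 H:1
Element totals:
  C: 5
  H: 11
  N: 1
  O: 1
Molecular formula: C5H11NO.
  M = 5(12.011) + 11(1.008) + 14.007 + 15.999
    = 60.055 + 11.088 + 14.007 + 15.999 = 101.149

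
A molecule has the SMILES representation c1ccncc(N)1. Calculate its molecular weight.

94.12 g/mol

Atom tally by fragment:
  pyridine ring core → C:5 H:5 N:1
  (− 1 ring H displaced by substituents)
  + NH2 → N:1 H:2
Element totals:
  C: 5
  H: 6
  N: 2
Molecular formula: C5H6N2.
  M = 5(12.011) + 6(1.008) + 2(14.007)
    = 60.055 + 6.048 + 28.014 = 94.117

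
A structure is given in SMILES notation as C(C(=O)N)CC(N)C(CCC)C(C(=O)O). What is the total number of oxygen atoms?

Atom tally by fragment:
  H2NOCCH2 → C:2 H:4 O:1 N:1
  CH2 → C:1 H:2
  CH(NH2) → C:1 H:3 N:1
  CH(CH2CH2CH3) → C:4 H:8
  CH2COOH → C:2 H:3 O:2
Element totals:
  C: 10
  H: 20
  N: 2
  O: 3

3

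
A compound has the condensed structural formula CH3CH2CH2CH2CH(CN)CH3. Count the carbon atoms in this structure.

Atom tally by fragment:
  CH3 → C:1 H:3
  CH2 → C:1 H:2
  CH2 → C:1 H:2
  CH2 → C:1 H:2
  CH(CN) → C:2 H:1 N:1
  CH3 → C:1 H:3
Element totals:
  C: 7
  H: 13
  N: 1

7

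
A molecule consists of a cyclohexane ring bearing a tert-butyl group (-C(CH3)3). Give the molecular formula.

C10H20

Atom tally by fragment:
  cyclohexane ring core → C:6 H:12
  (− 1 ring H displaced by substituents)
  + C(CH3)3 → C:4 H:9
Element totals:
  C: 10
  H: 20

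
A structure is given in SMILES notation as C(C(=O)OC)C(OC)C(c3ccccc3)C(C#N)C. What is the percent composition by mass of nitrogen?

Atom tally by fragment:
  CH3OOCCH2 → C:3 H:5 O:2
  CH(OCH3) → C:2 H:4 O:1
  CH(C6H5) → C:7 H:6
  CH(CN) → C:2 H:1 N:1
  CH3 → C:1 H:3
Element totals:
  C: 15
  H: 19
  N: 1
  O: 3
Molecular formula: C15H19NO3.
Molar mass = 261.321 g/mol.
Mass from N: 1 × 14.007 = 14.007 g/mol.
%N = 14.007 / 261.321 × 100 = 5.36%.

5.36%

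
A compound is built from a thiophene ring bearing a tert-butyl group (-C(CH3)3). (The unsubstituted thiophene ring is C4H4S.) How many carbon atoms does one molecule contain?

8

Atom tally by fragment:
  thiophene ring core → C:4 H:4 S:1
  (− 1 ring H displaced by substituents)
  + C(CH3)3 → C:4 H:9
Element totals:
  C: 8
  H: 12
  S: 1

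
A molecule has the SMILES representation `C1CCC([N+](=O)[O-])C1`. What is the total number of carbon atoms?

5

Atom tally by fragment:
  cyclopentane ring core → C:5 H:10
  (− 1 ring H displaced by substituents)
  + NO2 → N:1 O:2
Element totals:
  C: 5
  H: 9
  N: 1
  O: 2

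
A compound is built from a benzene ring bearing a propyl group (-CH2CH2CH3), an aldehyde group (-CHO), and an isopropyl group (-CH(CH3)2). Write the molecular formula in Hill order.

Atom tally by fragment:
  benzene ring core → C:6 H:6
  (− 3 ring H displaced by substituents)
  + CH2CH2CH3 → C:3 H:7
  + CHO → C:1 H:1 O:1
  + CH(CH3)2 → C:3 H:7
Element totals:
  C: 13
  H: 18
  O: 1

C13H18O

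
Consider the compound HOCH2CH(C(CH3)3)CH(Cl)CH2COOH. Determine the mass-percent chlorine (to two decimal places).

16.99%

Element totals:
  C: 9
  H: 17
  Cl: 1
  O: 3
Molecular formula: C9H17ClO3.
Molar mass = 208.682 g/mol.
Mass from Cl: 1 × 35.45 = 35.450 g/mol.
%Cl = 35.450 / 208.682 × 100 = 16.99%.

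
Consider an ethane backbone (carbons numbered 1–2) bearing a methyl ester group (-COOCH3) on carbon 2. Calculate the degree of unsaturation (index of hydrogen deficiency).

1

Atom tally by fragment:
  CH3 → C:1 H:3
  CH2COOCH3 → C:3 H:5 O:2
Element totals:
  C: 4
  H: 8
  O: 2
Molecular formula: C4H8O2.
DoU = (2C + 2 + N − H − X) / 2 = (2·4 + 2 + 0 − 8 − 0) / 2 = 1.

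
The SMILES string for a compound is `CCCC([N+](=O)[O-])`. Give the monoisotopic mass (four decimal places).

103.0633

Atom tally by fragment:
  CH3 → C:1 H:3
  CH2 → C:1 H:2
  CH2 → C:1 H:2
  CH2NO2 → C:1 H:2 N:1 O:2
Element totals:
  C: 4
  H: 9
  N: 1
  O: 2
Molecular formula: C4H9NO2.
  M = 4(12.0) + 9(1.007825) + 14.003074 + 2(15.994915)
    = 48.000000 + 9.070425 + 14.003074 + 31.989830 = 103.063329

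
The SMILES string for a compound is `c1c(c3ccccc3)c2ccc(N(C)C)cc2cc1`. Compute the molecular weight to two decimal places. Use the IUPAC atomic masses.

Atom tally by fragment:
  naphthalene ring system core → C:10 H:8
  (− 2 ring H displaced by substituents)
  + C6H5 → C:6 H:5
  + N(CH3)2 → N:1 C:2 H:6
Element totals:
  C: 18
  H: 17
  N: 1
Molecular formula: C18H17N.
  M = 18(12.011) + 17(1.008) + 14.007
    = 216.198 + 17.136 + 14.007 = 247.341

247.34 g/mol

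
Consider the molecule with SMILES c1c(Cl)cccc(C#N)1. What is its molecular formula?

C7H4ClN

Atom tally by fragment:
  benzene ring core → C:6 H:6
  (− 2 ring H displaced by substituents)
  + Cl → Cl:1
  + CN → C:1 N:1
Element totals:
  C: 7
  H: 4
  Cl: 1
  N: 1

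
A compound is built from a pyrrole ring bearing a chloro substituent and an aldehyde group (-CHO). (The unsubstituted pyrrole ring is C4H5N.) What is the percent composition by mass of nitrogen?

Atom tally by fragment:
  pyrrole ring core → C:4 H:5 N:1
  (− 2 ring H displaced by substituents)
  + Cl → Cl:1
  + CHO → C:1 H:1 O:1
Element totals:
  C: 5
  H: 4
  Cl: 1
  N: 1
  O: 1
Molecular formula: C5H4ClNO.
Molar mass = 129.543 g/mol.
Mass from N: 1 × 14.007 = 14.007 g/mol.
%N = 14.007 / 129.543 × 100 = 10.81%.

10.81%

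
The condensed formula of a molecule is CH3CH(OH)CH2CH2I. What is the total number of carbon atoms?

Element totals:
  C: 4
  H: 9
  I: 1
  O: 1

4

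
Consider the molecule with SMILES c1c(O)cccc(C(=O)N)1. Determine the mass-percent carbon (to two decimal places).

Atom tally by fragment:
  benzene ring core → C:6 H:6
  (− 2 ring H displaced by substituents)
  + OH → O:1 H:1
  + CONH2 → C:1 H:2 O:1 N:1
Element totals:
  C: 7
  H: 7
  N: 1
  O: 2
Molecular formula: C7H7NO2.
Molar mass = 137.138 g/mol.
Mass from C: 7 × 12.011 = 84.077 g/mol.
%C = 84.077 / 137.138 × 100 = 61.31%.

61.31%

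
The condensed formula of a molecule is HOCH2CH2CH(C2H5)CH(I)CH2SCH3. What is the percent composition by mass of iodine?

44.04%

Atom tally by fragment:
  HOCH2CH2 → C:2 H:5 O:1
  CH(C2H5) → C:3 H:6
  CH(I) → C:1 H:1 I:1
  CH2SCH3 → C:2 H:5 S:1
Element totals:
  C: 8
  H: 17
  I: 1
  O: 1
  S: 1
Molecular formula: C8H17IOS.
Molar mass = 288.187 g/mol.
Mass from I: 1 × 126.904 = 126.904 g/mol.
%I = 126.904 / 288.187 × 100 = 44.04%.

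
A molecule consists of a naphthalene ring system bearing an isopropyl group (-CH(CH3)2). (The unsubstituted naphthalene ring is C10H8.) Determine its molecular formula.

C13H14

Atom tally by fragment:
  naphthalene ring system core → C:10 H:8
  (− 1 ring H displaced by substituents)
  + CH(CH3)2 → C:3 H:7
Element totals:
  C: 13
  H: 14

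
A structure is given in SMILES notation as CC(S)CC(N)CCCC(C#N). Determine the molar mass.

Atom tally by fragment:
  CH3 → C:1 H:3
  CH(SH) → C:1 H:2 S:1
  CH2 → C:1 H:2
  CH(NH2) → C:1 H:3 N:1
  CH2 → C:1 H:2
  CH2 → C:1 H:2
  CH2 → C:1 H:2
  CH2CN → C:2 H:2 N:1
Element totals:
  C: 9
  H: 18
  N: 2
  S: 1
Molecular formula: C9H18N2S.
  M = 9(12.011) + 18(1.008) + 2(14.007) + 32.06
    = 108.099 + 18.144 + 28.014 + 32.060 = 186.317

186.32 g/mol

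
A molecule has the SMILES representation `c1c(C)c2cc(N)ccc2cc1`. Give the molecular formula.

C11H11N

Atom tally by fragment:
  naphthalene ring system core → C:10 H:8
  (− 2 ring H displaced by substituents)
  + CH3 → C:1 H:3
  + NH2 → N:1 H:2
Element totals:
  C: 11
  H: 11
  N: 1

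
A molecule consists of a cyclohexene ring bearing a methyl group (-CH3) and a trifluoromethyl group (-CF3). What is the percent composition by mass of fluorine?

34.72%

Atom tally by fragment:
  cyclohexene ring core → C:6 H:10
  (− 2 ring H displaced by substituents)
  + CH3 → C:1 H:3
  + CF3 → C:1 F:3
Element totals:
  C: 8
  H: 11
  F: 3
Molecular formula: C8H11F3.
Molar mass = 164.170 g/mol.
Mass from F: 3 × 18.998 = 56.994 g/mol.
%F = 56.994 / 164.170 × 100 = 34.72%.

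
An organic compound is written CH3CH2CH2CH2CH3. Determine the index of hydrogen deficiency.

0

Atom tally by fragment:
  CH3 → C:1 H:3
  CH2 → C:1 H:2
  CH2 → C:1 H:2
  CH2 → C:1 H:2
  CH3 → C:1 H:3
Element totals:
  C: 5
  H: 12
Molecular formula: C5H12.
DoU = (2C + 2 + N − H − X) / 2 = (2·5 + 2 + 0 − 12 − 0) / 2 = 0.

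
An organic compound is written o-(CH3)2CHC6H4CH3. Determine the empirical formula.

C5H7

Atom tally by fragment:
  benzene ring core → C:6 H:6
  (− 2 ring H displaced by substituents)
  + CH(CH3)2 → C:3 H:7
  + CH3 → C:1 H:3
Element totals:
  C: 10
  H: 14
Molecular formula: C10H14.
gcd of subscripts = 2; dividing each by 2:
  C: 10/2 = 5
  H: 14/2 = 7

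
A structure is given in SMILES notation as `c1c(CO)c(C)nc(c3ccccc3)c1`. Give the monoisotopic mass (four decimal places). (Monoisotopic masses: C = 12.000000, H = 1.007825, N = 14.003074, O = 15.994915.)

199.0997

Atom tally by fragment:
  pyridine ring core → C:5 H:5 N:1
  (− 3 ring H displaced by substituents)
  + CH2OH → C:1 H:3 O:1
  + CH3 → C:1 H:3
  + C6H5 → C:6 H:5
Element totals:
  C: 13
  H: 13
  N: 1
  O: 1
Molecular formula: C13H13NO.
  M = 13(12.0) + 13(1.007825) + 14.003074 + 15.994915
    = 156.000000 + 13.101725 + 14.003074 + 15.994915 = 199.099714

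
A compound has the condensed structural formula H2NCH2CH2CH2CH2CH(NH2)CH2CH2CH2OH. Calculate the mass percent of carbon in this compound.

59.96%

Element totals:
  C: 8
  H: 20
  N: 2
  O: 1
Molecular formula: C8H20N2O.
Molar mass = 160.261 g/mol.
Mass from C: 8 × 12.011 = 96.088 g/mol.
%C = 96.088 / 160.261 × 100 = 59.96%.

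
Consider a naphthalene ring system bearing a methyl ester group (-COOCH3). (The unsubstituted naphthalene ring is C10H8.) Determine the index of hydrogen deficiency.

8

Atom tally by fragment:
  naphthalene ring system core → C:10 H:8
  (− 1 ring H displaced by substituents)
  + COOCH3 → C:2 H:3 O:2
Element totals:
  C: 12
  H: 10
  O: 2
Molecular formula: C12H10O2.
DoU = (2C + 2 + N − H − X) / 2 = (2·12 + 2 + 0 − 10 − 0) / 2 = 8.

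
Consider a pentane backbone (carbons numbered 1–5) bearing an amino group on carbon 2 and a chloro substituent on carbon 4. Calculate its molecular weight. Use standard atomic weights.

Atom tally by fragment:
  CH3 → C:1 H:3
  CH(NH2) → C:1 H:3 N:1
  CH2 → C:1 H:2
  CH(Cl) → C:1 H:1 Cl:1
  CH3 → C:1 H:3
Element totals:
  C: 5
  H: 12
  Cl: 1
  N: 1
Molecular formula: C5H12ClN.
  M = 5(12.011) + 12(1.008) + 35.45 + 14.007
    = 60.055 + 12.096 + 35.450 + 14.007 = 121.608

121.61 g/mol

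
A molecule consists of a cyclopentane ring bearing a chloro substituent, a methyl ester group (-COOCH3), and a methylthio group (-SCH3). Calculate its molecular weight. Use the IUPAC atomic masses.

208.70 g/mol

Atom tally by fragment:
  cyclopentane ring core → C:5 H:10
  (− 3 ring H displaced by substituents)
  + Cl → Cl:1
  + COOCH3 → C:2 H:3 O:2
  + SCH3 → C:1 H:3 S:1
Element totals:
  C: 8
  H: 13
  Cl: 1
  O: 2
  S: 1
Molecular formula: C8H13ClO2S.
  M = 8(12.011) + 13(1.008) + 35.45 + 2(15.999) + 32.06
    = 96.088 + 13.104 + 35.450 + 31.998 + 32.060 = 208.700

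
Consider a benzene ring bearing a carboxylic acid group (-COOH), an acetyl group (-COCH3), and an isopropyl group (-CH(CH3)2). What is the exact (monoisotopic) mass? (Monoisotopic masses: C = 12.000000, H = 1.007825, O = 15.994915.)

Atom tally by fragment:
  benzene ring core → C:6 H:6
  (− 3 ring H displaced by substituents)
  + COOH → C:1 H:1 O:2
  + COCH3 → C:2 H:3 O:1
  + CH(CH3)2 → C:3 H:7
Element totals:
  C: 12
  H: 14
  O: 3
Molecular formula: C12H14O3.
  M = 12(12.0) + 14(1.007825) + 3(15.994915)
    = 144.000000 + 14.109550 + 47.984745 = 206.094295

206.0943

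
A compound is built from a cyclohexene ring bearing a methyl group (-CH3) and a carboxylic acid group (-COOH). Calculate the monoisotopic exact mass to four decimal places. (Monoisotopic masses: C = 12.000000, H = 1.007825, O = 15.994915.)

140.0837

Atom tally by fragment:
  cyclohexene ring core → C:6 H:10
  (− 2 ring H displaced by substituents)
  + CH3 → C:1 H:3
  + COOH → C:1 H:1 O:2
Element totals:
  C: 8
  H: 12
  O: 2
Molecular formula: C8H12O2.
  M = 8(12.0) + 12(1.007825) + 2(15.994915)
    = 96.000000 + 12.093900 + 31.989830 = 140.083730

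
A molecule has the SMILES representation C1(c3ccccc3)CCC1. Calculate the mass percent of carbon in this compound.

Atom tally by fragment:
  cyclobutane ring core → C:4 H:8
  (− 1 ring H displaced by substituents)
  + C6H5 → C:6 H:5
Element totals:
  C: 10
  H: 12
Molecular formula: C10H12.
Molar mass = 132.206 g/mol.
Mass from C: 10 × 12.011 = 120.110 g/mol.
%C = 120.110 / 132.206 × 100 = 90.85%.

90.85%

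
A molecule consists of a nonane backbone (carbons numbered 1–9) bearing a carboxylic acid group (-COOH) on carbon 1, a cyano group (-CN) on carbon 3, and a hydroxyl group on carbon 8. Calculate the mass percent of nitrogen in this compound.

6.57%

Atom tally by fragment:
  HOOCCH2 → C:2 H:3 O:2
  CH2 → C:1 H:2
  CH(CN) → C:2 H:1 N:1
  CH2 → C:1 H:2
  CH2 → C:1 H:2
  CH2 → C:1 H:2
  CH2 → C:1 H:2
  CH(OH) → C:1 H:2 O:1
  CH3 → C:1 H:3
Element totals:
  C: 11
  H: 19
  N: 1
  O: 3
Molecular formula: C11H19NO3.
Molar mass = 213.277 g/mol.
Mass from N: 1 × 14.007 = 14.007 g/mol.
%N = 14.007 / 213.277 × 100 = 6.57%.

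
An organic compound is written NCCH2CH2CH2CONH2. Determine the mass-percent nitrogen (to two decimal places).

24.98%

Atom tally by fragment:
  NCCH2 → C:2 H:2 N:1
  CH2 → C:1 H:2
  CH2CONH2 → C:2 H:4 O:1 N:1
Element totals:
  C: 5
  H: 8
  N: 2
  O: 1
Molecular formula: C5H8N2O.
Molar mass = 112.132 g/mol.
Mass from N: 2 × 14.007 = 28.014 g/mol.
%N = 28.014 / 112.132 × 100 = 24.98%.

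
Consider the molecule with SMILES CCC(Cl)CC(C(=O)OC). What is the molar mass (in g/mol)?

164.63 g/mol

Atom tally by fragment:
  CH3 → C:1 H:3
  CH2 → C:1 H:2
  CH(Cl) → C:1 H:1 Cl:1
  CH2 → C:1 H:2
  CH2COOCH3 → C:3 H:5 O:2
Element totals:
  C: 7
  H: 13
  Cl: 1
  O: 2
Molecular formula: C7H13ClO2.
  M = 7(12.011) + 13(1.008) + 35.45 + 2(15.999)
    = 84.077 + 13.104 + 35.450 + 31.998 = 164.629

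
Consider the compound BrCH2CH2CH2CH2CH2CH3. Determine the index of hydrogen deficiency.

Element totals:
  C: 6
  H: 13
  Br: 1
Molecular formula: C6H13Br.
DoU = (2C + 2 + N − H − X) / 2 = (2·6 + 2 + 0 − 13 − 1) / 2 = 0.

0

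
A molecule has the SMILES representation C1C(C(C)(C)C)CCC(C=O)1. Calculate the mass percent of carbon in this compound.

Atom tally by fragment:
  cyclopentane ring core → C:5 H:10
  (− 2 ring H displaced by substituents)
  + C(CH3)3 → C:4 H:9
  + CHO → C:1 H:1 O:1
Element totals:
  C: 10
  H: 18
  O: 1
Molecular formula: C10H18O.
Molar mass = 154.253 g/mol.
Mass from C: 10 × 12.011 = 120.110 g/mol.
%C = 120.110 / 154.253 × 100 = 77.87%.

77.87%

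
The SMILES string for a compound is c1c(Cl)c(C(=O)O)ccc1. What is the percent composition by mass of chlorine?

Atom tally by fragment:
  benzene ring core → C:6 H:6
  (− 2 ring H displaced by substituents)
  + Cl → Cl:1
  + COOH → C:1 H:1 O:2
Element totals:
  C: 7
  H: 5
  Cl: 1
  O: 2
Molecular formula: C7H5ClO2.
Molar mass = 156.565 g/mol.
Mass from Cl: 1 × 35.45 = 35.450 g/mol.
%Cl = 35.450 / 156.565 × 100 = 22.64%.

22.64%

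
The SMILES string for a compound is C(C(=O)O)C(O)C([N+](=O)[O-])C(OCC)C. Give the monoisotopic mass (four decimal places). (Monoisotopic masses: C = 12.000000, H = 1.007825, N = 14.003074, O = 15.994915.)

221.0899

Atom tally by fragment:
  HOOCCH2 → C:2 H:3 O:2
  CH(OH) → C:1 H:2 O:1
  CH(NO2) → C:1 H:1 N:1 O:2
  CH(OC2H5) → C:3 H:6 O:1
  CH3 → C:1 H:3
Element totals:
  C: 8
  H: 15
  N: 1
  O: 6
Molecular formula: C8H15NO6.
  M = 8(12.0) + 15(1.007825) + 14.003074 + 6(15.994915)
    = 96.000000 + 15.117375 + 14.003074 + 95.969490 = 221.089939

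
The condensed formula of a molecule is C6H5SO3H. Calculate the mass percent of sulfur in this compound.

20.27%

Element totals:
  C: 6
  H: 6
  O: 3
  S: 1
Molecular formula: C6H6O3S.
Molar mass = 158.171 g/mol.
Mass from S: 1 × 32.06 = 32.060 g/mol.
%S = 32.060 / 158.171 × 100 = 20.27%.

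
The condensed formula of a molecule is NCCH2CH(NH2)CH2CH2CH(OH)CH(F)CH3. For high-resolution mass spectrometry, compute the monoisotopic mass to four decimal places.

174.1168

Atom tally by fragment:
  NCCH2 → C:2 H:2 N:1
  CH(NH2) → C:1 H:3 N:1
  CH2 → C:1 H:2
  CH2 → C:1 H:2
  CH(OH) → C:1 H:2 O:1
  CH(F) → C:1 H:1 F:1
  CH3 → C:1 H:3
Element totals:
  C: 8
  H: 15
  F: 1
  N: 2
  O: 1
Molecular formula: C8H15FN2O.
  M = 8(12.0) + 15(1.007825) + 18.998403 + 2(14.003074) + 15.994915
    = 96.000000 + 15.117375 + 18.998403 + 28.006148 + 15.994915 = 174.116841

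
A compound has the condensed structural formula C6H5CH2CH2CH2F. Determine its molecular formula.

Atom tally by fragment:
  C6H5CH2 → C:7 H:7
  CH2 → C:1 H:2
  CH2F → C:1 H:2 F:1
Element totals:
  C: 9
  H: 11
  F: 1

C9H11F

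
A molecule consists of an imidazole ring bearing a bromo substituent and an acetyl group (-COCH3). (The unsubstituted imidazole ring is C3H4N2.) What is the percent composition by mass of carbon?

Atom tally by fragment:
  imidazole ring core → C:3 H:4 N:2
  (− 2 ring H displaced by substituents)
  + Br → Br:1
  + COCH3 → C:2 H:3 O:1
Element totals:
  C: 5
  H: 5
  Br: 1
  N: 2
  O: 1
Molecular formula: C5H5BrN2O.
Molar mass = 189.012 g/mol.
Mass from C: 5 × 12.011 = 60.055 g/mol.
%C = 60.055 / 189.012 × 100 = 31.77%.

31.77%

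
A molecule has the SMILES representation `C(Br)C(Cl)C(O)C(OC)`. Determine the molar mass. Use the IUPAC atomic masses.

217.49 g/mol

Atom tally by fragment:
  BrCH2 → C:1 H:2 Br:1
  CH(Cl) → C:1 H:1 Cl:1
  CH(OH) → C:1 H:2 O:1
  CH2OCH3 → C:2 H:5 O:1
Element totals:
  C: 5
  H: 10
  Br: 1
  Cl: 1
  O: 2
Molecular formula: C5H10BrClO2.
  M = 5(12.011) + 10(1.008) + 79.904 + 35.45 + 2(15.999)
    = 60.055 + 10.080 + 79.904 + 35.450 + 31.998 = 217.487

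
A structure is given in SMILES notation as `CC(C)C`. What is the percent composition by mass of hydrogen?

Atom tally by fragment:
  CH3 → C:1 H:3
  CH(CH3) → C:2 H:4
  CH3 → C:1 H:3
Element totals:
  C: 4
  H: 10
Molecular formula: C4H10.
Molar mass = 58.124 g/mol.
Mass from H: 10 × 1.008 = 10.080 g/mol.
%H = 10.080 / 58.124 × 100 = 17.34%.

17.34%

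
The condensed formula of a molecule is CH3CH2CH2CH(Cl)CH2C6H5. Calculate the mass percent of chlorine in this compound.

19.40%

Atom tally by fragment:
  CH3 → C:1 H:3
  CH2 → C:1 H:2
  CH2 → C:1 H:2
  CH(Cl) → C:1 H:1 Cl:1
  CH2C6H5 → C:7 H:7
Element totals:
  C: 11
  H: 15
  Cl: 1
Molecular formula: C11H15Cl.
Molar mass = 182.691 g/mol.
Mass from Cl: 1 × 35.45 = 35.450 g/mol.
%Cl = 35.450 / 182.691 × 100 = 19.40%.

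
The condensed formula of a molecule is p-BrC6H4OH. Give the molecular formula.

C6H5BrO

Element totals:
  C: 6
  H: 5
  Br: 1
  O: 1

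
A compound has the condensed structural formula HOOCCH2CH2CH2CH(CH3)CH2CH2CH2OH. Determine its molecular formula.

Atom tally by fragment:
  HOOCCH2 → C:2 H:3 O:2
  CH2 → C:1 H:2
  CH2 → C:1 H:2
  CH(CH3) → C:2 H:4
  CH2 → C:1 H:2
  CH2 → C:1 H:2
  CH2OH → C:1 H:3 O:1
Element totals:
  C: 9
  H: 18
  O: 3

C9H18O3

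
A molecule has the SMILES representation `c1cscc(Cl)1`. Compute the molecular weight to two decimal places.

118.58 g/mol

Atom tally by fragment:
  thiophene ring core → C:4 H:4 S:1
  (− 1 ring H displaced by substituents)
  + Cl → Cl:1
Element totals:
  C: 4
  H: 3
  Cl: 1
  S: 1
Molecular formula: C4H3ClS.
  M = 4(12.011) + 3(1.008) + 35.45 + 32.06
    = 48.044 + 3.024 + 35.450 + 32.060 = 118.578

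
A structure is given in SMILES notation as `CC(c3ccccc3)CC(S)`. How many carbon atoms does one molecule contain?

10

Atom tally by fragment:
  CH3 → C:1 H:3
  CH(C6H5) → C:7 H:6
  CH2 → C:1 H:2
  CH2SH → C:1 H:3 S:1
Element totals:
  C: 10
  H: 14
  S: 1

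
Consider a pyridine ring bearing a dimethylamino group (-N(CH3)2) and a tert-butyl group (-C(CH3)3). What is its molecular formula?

C11H18N2

Atom tally by fragment:
  pyridine ring core → C:5 H:5 N:1
  (− 2 ring H displaced by substituents)
  + N(CH3)2 → N:1 C:2 H:6
  + C(CH3)3 → C:4 H:9
Element totals:
  C: 11
  H: 18
  N: 2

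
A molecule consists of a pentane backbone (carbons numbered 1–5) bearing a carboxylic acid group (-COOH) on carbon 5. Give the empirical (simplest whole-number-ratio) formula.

Atom tally by fragment:
  CH3 → C:1 H:3
  CH2 → C:1 H:2
  CH2 → C:1 H:2
  CH2 → C:1 H:2
  CH2COOH → C:2 H:3 O:2
Element totals:
  C: 6
  H: 12
  O: 2
Molecular formula: C6H12O2.
gcd of subscripts = 2; dividing each by 2:
  C: 6/2 = 3
  H: 12/2 = 6
  O: 2/2 = 1

C3H6O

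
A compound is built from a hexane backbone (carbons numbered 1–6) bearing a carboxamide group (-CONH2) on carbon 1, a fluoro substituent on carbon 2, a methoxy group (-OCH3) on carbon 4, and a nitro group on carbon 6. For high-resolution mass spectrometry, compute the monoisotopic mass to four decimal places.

222.1016

Atom tally by fragment:
  H2NOCCH2 → C:2 H:4 O:1 N:1
  CH(F) → C:1 H:1 F:1
  CH2 → C:1 H:2
  CH(OCH3) → C:2 H:4 O:1
  CH2 → C:1 H:2
  CH2NO2 → C:1 H:2 N:1 O:2
Element totals:
  C: 8
  H: 15
  F: 1
  N: 2
  O: 4
Molecular formula: C8H15FN2O4.
  M = 8(12.0) + 15(1.007825) + 18.998403 + 2(14.003074) + 4(15.994915)
    = 96.000000 + 15.117375 + 18.998403 + 28.006148 + 63.979660 = 222.101586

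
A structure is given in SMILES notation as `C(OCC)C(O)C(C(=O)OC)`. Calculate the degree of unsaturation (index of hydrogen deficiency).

1

Atom tally by fragment:
  C2H5OCH2 → C:3 H:7 O:1
  CH(OH) → C:1 H:2 O:1
  CH2COOCH3 → C:3 H:5 O:2
Element totals:
  C: 7
  H: 14
  O: 4
Molecular formula: C7H14O4.
DoU = (2C + 2 + N − H − X) / 2 = (2·7 + 2 + 0 − 14 − 0) / 2 = 1.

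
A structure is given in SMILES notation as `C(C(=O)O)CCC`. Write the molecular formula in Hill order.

Atom tally by fragment:
  HOOCCH2 → C:2 H:3 O:2
  CH2 → C:1 H:2
  CH2 → C:1 H:2
  CH3 → C:1 H:3
Element totals:
  C: 5
  H: 10
  O: 2

C5H10O2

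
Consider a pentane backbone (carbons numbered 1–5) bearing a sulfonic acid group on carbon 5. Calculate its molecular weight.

152.21 g/mol

Atom tally by fragment:
  CH3 → C:1 H:3
  CH2 → C:1 H:2
  CH2 → C:1 H:2
  CH2 → C:1 H:2
  CH2SO3H → C:1 H:3 S:1 O:3
Element totals:
  C: 5
  H: 12
  O: 3
  S: 1
Molecular formula: C5H12O3S.
  M = 5(12.011) + 12(1.008) + 3(15.999) + 32.06
    = 60.055 + 12.096 + 47.997 + 32.060 = 152.208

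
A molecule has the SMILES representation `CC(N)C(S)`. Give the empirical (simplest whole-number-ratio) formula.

Atom tally by fragment:
  CH3 → C:1 H:3
  CH(NH2) → C:1 H:3 N:1
  CH2SH → C:1 H:3 S:1
Element totals:
  C: 3
  H: 9
  N: 1
  S: 1
Molecular formula: C3H9NS.
gcd of subscripts (3, 9, 1, 1) = 1, so the empirical formula equals the molecular formula.

C3H9NS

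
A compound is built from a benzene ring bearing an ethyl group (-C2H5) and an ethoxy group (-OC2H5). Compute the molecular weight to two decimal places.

150.22 g/mol

Atom tally by fragment:
  benzene ring core → C:6 H:6
  (− 2 ring H displaced by substituents)
  + C2H5 → C:2 H:5
  + OC2H5 → C:2 H:5 O:1
Element totals:
  C: 10
  H: 14
  O: 1
Molecular formula: C10H14O.
  M = 10(12.011) + 14(1.008) + 15.999
    = 120.110 + 14.112 + 15.999 = 150.221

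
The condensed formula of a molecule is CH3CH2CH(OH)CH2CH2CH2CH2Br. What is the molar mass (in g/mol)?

195.10 g/mol

Atom tally by fragment:
  CH3 → C:1 H:3
  CH2 → C:1 H:2
  CH(OH) → C:1 H:2 O:1
  CH2 → C:1 H:2
  CH2 → C:1 H:2
  CH2 → C:1 H:2
  CH2Br → C:1 H:2 Br:1
Element totals:
  C: 7
  H: 15
  Br: 1
  O: 1
Molecular formula: C7H15BrO.
  M = 7(12.011) + 15(1.008) + 79.904 + 15.999
    = 84.077 + 15.120 + 79.904 + 15.999 = 195.100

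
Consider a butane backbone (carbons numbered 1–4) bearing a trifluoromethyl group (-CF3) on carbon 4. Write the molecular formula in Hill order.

C5H9F3

Atom tally by fragment:
  CH3 → C:1 H:3
  CH2 → C:1 H:2
  CH2 → C:1 H:2
  CH2CF3 → C:2 H:2 F:3
Element totals:
  C: 5
  H: 9
  F: 3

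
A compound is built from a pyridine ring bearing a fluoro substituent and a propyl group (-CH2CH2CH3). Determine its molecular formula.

Atom tally by fragment:
  pyridine ring core → C:5 H:5 N:1
  (− 2 ring H displaced by substituents)
  + F → F:1
  + CH2CH2CH3 → C:3 H:7
Element totals:
  C: 8
  H: 10
  F: 1
  N: 1

C8H10FN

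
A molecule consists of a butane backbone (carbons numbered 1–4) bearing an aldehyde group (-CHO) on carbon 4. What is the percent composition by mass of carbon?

69.72%

Atom tally by fragment:
  CH3 → C:1 H:3
  CH2 → C:1 H:2
  CH2 → C:1 H:2
  CH2CHO → C:2 H:3 O:1
Element totals:
  C: 5
  H: 10
  O: 1
Molecular formula: C5H10O.
Molar mass = 86.134 g/mol.
Mass from C: 5 × 12.011 = 60.055 g/mol.
%C = 60.055 / 86.134 × 100 = 69.72%.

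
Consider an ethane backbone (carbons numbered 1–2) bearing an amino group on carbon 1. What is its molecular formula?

Atom tally by fragment:
  H2NCH2 → C:1 H:4 N:1
  CH3 → C:1 H:3
Element totals:
  C: 2
  H: 7
  N: 1

C2H7N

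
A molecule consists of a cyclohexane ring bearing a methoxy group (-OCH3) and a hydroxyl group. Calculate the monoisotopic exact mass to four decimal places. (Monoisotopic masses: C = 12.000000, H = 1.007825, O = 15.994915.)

130.0994

Atom tally by fragment:
  cyclohexane ring core → C:6 H:12
  (− 2 ring H displaced by substituents)
  + OCH3 → C:1 H:3 O:1
  + OH → O:1 H:1
Element totals:
  C: 7
  H: 14
  O: 2
Molecular formula: C7H14O2.
  M = 7(12.0) + 14(1.007825) + 2(15.994915)
    = 84.000000 + 14.109550 + 31.989830 = 130.099380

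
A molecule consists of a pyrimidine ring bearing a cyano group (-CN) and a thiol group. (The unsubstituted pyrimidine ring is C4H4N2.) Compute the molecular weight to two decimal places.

137.16 g/mol

Atom tally by fragment:
  pyrimidine ring core → C:4 H:4 N:2
  (− 2 ring H displaced by substituents)
  + CN → C:1 N:1
  + SH → S:1 H:1
Element totals:
  C: 5
  H: 3
  N: 3
  S: 1
Molecular formula: C5H3N3S.
  M = 5(12.011) + 3(1.008) + 3(14.007) + 32.06
    = 60.055 + 3.024 + 42.021 + 32.060 = 137.160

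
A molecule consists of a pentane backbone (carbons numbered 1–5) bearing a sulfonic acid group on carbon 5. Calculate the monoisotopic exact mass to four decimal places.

152.0507

Atom tally by fragment:
  CH3 → C:1 H:3
  CH2 → C:1 H:2
  CH2 → C:1 H:2
  CH2 → C:1 H:2
  CH2SO3H → C:1 H:3 S:1 O:3
Element totals:
  C: 5
  H: 12
  O: 3
  S: 1
Molecular formula: C5H12O3S.
  M = 5(12.0) + 12(1.007825) + 3(15.994915) + 31.972071
    = 60.000000 + 12.093900 + 47.984745 + 31.972071 = 152.050716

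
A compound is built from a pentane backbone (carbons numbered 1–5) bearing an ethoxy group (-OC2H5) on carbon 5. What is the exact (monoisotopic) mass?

116.1201

Atom tally by fragment:
  CH3 → C:1 H:3
  CH2 → C:1 H:2
  CH2 → C:1 H:2
  CH2 → C:1 H:2
  CH2OC2H5 → C:3 H:7 O:1
Element totals:
  C: 7
  H: 16
  O: 1
Molecular formula: C7H16O.
  M = 7(12.0) + 16(1.007825) + 15.994915
    = 84.000000 + 16.125200 + 15.994915 = 116.120115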